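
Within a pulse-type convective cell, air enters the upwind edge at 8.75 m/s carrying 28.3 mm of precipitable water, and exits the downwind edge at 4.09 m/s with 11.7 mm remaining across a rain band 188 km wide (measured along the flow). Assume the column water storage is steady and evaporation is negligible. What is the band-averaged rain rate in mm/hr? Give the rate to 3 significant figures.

Column moisture flux per unit crosswind length is F = V × PW.
Inflow: F_in = 8.75 × 28.3 = 247.625 mm·m/s
Outflow: F_out = 4.09 × 11.7 = 47.853 mm·m/s
Steady-state rate R = (F_in − F_out)/L = (247.625 − 47.853) / 188000 m = 1.063e-03 mm/s.
R = 1.063e-03 × 3600 = 3.83 mm/hr.

R ≈ 3.83 mm/hr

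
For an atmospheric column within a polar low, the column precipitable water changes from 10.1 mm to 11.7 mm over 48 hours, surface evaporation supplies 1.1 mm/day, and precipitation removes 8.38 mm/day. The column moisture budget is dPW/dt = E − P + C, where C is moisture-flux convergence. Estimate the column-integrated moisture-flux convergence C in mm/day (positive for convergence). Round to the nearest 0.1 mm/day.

dPW/dt = (11.7 − 10.1) mm / (48/24 day) = +0.800 mm/day.
C = dPW/dt − E + P = (+0.800) − 1.1 + 8.38 = 8.1 mm/day.

C ≈ 8.1 mm/day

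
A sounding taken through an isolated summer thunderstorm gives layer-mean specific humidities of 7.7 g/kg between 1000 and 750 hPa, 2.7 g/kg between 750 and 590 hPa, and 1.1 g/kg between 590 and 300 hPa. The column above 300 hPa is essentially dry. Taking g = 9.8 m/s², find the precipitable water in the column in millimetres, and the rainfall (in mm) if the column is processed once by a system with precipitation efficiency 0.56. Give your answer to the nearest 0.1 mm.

PW ≈ 27.3 mm; rainfall ≈ 15.3 mm

Precipitable water is the column-integrated vapour mass per unit area: PW = (1/g) Σ q̄ Δp, with q in kg/kg and Δp in Pa (1 kg/m² of water = 1 mm).
Layer 1000–750 hPa: Δp = 250 hPa = 25000 Pa, q̄ = 0.0077 kg/kg → 0.0077 × 25000 / 9.8 = 19.64 mm
Layer 750–590 hPa: Δp = 160 hPa = 16000 Pa, q̄ = 0.0027 kg/kg → 0.0027 × 16000 / 9.8 = 4.41 mm
Layer 590–300 hPa: Δp = 290 hPa = 29000 Pa, q̄ = 0.0011 kg/kg → 0.0011 × 29000 / 9.8 = 3.26 mm
PW = 19.64 + 4.41 + 3.26 = 27.31 ≈ 27.3 mm.
Rainfall = ε × PW = 0.56 × 27.3 = 15.3 mm.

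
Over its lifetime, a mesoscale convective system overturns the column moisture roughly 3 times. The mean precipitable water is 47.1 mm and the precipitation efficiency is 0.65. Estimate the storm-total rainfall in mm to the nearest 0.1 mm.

Each cycle deposits ε × PW = 0.65 × 47.1 = 30.615 mm.
Over 3 cycles: 3 × 30.615 = 91.8 mm.

rainfall ≈ 91.8 mm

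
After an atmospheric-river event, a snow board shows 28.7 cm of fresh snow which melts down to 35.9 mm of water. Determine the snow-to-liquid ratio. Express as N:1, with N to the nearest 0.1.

Ratio = snow depth / SWE = 287 mm / 35.9 mm = 8.0, i.e. 8.0:1.

ratio ≈ 8.0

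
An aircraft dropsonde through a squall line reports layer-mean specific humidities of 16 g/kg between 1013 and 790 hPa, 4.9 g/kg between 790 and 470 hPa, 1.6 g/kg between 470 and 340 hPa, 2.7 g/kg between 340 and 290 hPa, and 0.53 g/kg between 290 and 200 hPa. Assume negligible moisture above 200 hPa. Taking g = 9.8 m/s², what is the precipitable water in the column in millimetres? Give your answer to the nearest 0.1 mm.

Precipitable water is the column-integrated vapour mass per unit area: PW = (1/g) Σ q̄ Δp, with q in kg/kg and Δp in Pa (1 kg/m² of water = 1 mm).
Layer 1013–790 hPa: Δp = 223 hPa = 22300 Pa, q̄ = 0.016 kg/kg → 0.016 × 22300 / 9.8 = 36.41 mm
Layer 790–470 hPa: Δp = 320 hPa = 32000 Pa, q̄ = 0.0049 kg/kg → 0.0049 × 32000 / 9.8 = 16.00 mm
Layer 470–340 hPa: Δp = 130 hPa = 13000 Pa, q̄ = 0.0016 kg/kg → 0.0016 × 13000 / 9.8 = 2.12 mm
Layer 340–290 hPa: Δp = 50 hPa = 5000 Pa, q̄ = 0.0027 kg/kg → 0.0027 × 5000 / 9.8 = 1.38 mm
Layer 290–200 hPa: Δp = 90 hPa = 9000 Pa, q̄ = 0.00053 kg/kg → 0.00053 × 9000 / 9.8 = 0.49 mm
PW = 36.41 + 16.00 + 2.12 + 1.38 + 0.49 = 56.40 ≈ 56.4 mm.

PW ≈ 56.4 mm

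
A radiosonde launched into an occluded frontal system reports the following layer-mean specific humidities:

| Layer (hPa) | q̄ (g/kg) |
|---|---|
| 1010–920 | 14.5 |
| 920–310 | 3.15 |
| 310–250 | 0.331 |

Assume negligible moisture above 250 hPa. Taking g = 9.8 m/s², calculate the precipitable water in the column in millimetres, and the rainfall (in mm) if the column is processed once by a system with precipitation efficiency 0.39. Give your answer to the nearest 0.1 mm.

PW ≈ 33.1 mm; rainfall ≈ 12.9 mm

Precipitable water is the column-integrated vapour mass per unit area: PW = (1/g) Σ q̄ Δp, with q in kg/kg and Δp in Pa (1 kg/m² of water = 1 mm).
Layer 1010–920 hPa: Δp = 90 hPa = 9000 Pa, q̄ = 0.0145 kg/kg → 0.0145 × 9000 / 9.8 = 13.32 mm
Layer 920–310 hPa: Δp = 610 hPa = 61000 Pa, q̄ = 0.00315 kg/kg → 0.00315 × 61000 / 9.8 = 19.61 mm
Layer 310–250 hPa: Δp = 60 hPa = 6000 Pa, q̄ = 0.000331 kg/kg → 0.000331 × 6000 / 9.8 = 0.20 mm
PW = 13.32 + 19.61 + 0.20 = 33.13 ≈ 33.1 mm.
Rainfall = ε × PW = 0.39 × 33.1 = 12.9 mm.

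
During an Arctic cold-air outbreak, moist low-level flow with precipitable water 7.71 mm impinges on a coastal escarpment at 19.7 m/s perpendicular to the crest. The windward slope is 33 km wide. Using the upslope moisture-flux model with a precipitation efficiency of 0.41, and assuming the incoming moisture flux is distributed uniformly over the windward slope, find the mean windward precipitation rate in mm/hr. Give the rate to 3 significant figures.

Incoming column moisture flux per unit ridge length: F = V × PW = 19.7 × 7.71 = 151.887 mm·m/s.
Spread over the 33 km slope with efficiency ε = 0.41: R = ε·F/W = 0.41 × 151.887 / 33000 m = 1.887e-03 mm/s.
R = 1.887e-03 × 3600 = 6.79 mm/hr.

R ≈ 6.79 mm/hr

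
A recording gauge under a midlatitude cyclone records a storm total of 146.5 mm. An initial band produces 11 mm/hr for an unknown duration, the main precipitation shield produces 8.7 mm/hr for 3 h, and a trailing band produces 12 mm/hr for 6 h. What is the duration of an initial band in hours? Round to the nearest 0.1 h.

duration ≈ 4.4 h

Known phases: 8.7 × 3 + 12 × 6 = 26.1 + 72 = 98.1 mm.
Remaining depth = 146.5 − 98.1 = 48.4 mm.
Duration = 48.4 / 11 = 4.4 h.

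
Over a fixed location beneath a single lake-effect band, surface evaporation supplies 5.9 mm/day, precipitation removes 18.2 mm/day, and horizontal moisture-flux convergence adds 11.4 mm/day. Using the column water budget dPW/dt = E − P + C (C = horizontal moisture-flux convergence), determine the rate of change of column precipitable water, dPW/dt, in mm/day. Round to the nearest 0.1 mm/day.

dPW/dt = E − P + C = 5.9 − 18.2 + (11.4) = -0.9 mm/day.

dPW/dt ≈ -0.9 mm/day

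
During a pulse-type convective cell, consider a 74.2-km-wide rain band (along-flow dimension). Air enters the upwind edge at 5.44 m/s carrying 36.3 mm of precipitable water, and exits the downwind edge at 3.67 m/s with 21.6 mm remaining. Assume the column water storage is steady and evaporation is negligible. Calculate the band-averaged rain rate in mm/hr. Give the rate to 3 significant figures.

R ≈ 5.73 mm/hr

Column moisture flux per unit crosswind length is F = V × PW.
Inflow: F_in = 5.44 × 36.3 = 197.472 mm·m/s
Outflow: F_out = 3.67 × 21.6 = 79.272 mm·m/s
Steady-state rate R = (F_in − F_out)/L = (197.472 − 79.272) / 74200 m = 1.593e-03 mm/s.
R = 1.593e-03 × 3600 = 5.73 mm/hr.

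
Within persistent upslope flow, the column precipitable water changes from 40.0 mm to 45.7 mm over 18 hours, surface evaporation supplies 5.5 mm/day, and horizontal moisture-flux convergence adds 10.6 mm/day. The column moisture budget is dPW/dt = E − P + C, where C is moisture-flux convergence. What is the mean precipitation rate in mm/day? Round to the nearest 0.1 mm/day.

P ≈ 8.5 mm/day

dPW/dt = (45.7 − 40.0) mm / (18/24 day) = +7.600 mm/day.
P = E + C − dPW/dt = 5.5 + (10.6) − (+7.600) = 8.5 mm/day.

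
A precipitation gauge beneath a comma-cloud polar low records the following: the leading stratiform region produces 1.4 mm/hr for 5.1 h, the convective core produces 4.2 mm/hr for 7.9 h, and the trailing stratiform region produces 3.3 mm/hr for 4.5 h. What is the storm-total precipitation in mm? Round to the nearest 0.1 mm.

total ≈ 55.2 mm

Total = Σ Rᵢ Δtᵢ = 1.4 × 5.1 + 4.2 × 7.9 + 3.3 × 4.5
      = 7.14 + 33.18 + 14.85 = 55.2 mm.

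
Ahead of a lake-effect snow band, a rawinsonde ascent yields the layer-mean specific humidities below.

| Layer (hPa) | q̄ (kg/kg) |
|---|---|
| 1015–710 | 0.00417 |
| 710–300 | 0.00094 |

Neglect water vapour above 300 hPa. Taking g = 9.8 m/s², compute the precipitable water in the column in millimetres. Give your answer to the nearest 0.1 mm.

PW ≈ 16.9 mm

Precipitable water is the column-integrated vapour mass per unit area: PW = (1/g) Σ q̄ Δp, with q in kg/kg and Δp in Pa (1 kg/m² of water = 1 mm).
Layer 1015–710 hPa: Δp = 305 hPa = 30500 Pa, q̄ = 0.00417 kg/kg → 0.00417 × 30500 / 9.8 = 12.98 mm
Layer 710–300 hPa: Δp = 410 hPa = 41000 Pa, q̄ = 0.00094 kg/kg → 0.00094 × 41000 / 9.8 = 3.93 mm
PW = 12.98 + 3.93 = 16.91 ≈ 16.9 mm.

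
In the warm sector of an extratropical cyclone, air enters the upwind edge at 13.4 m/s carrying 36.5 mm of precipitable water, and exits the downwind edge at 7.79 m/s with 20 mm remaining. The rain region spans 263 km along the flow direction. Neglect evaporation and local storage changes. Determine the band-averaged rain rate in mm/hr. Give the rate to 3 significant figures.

Column moisture flux per unit crosswind length is F = V × PW.
Inflow: F_in = 13.4 × 36.5 = 489.1 mm·m/s
Outflow: F_out = 7.79 × 20 = 155.8 mm·m/s
Steady-state rate R = (F_in − F_out)/L = (489.1 − 155.8) / 263000 m = 1.267e-03 mm/s.
R = 1.267e-03 × 3600 = 4.56 mm/hr.

R ≈ 4.56 mm/hr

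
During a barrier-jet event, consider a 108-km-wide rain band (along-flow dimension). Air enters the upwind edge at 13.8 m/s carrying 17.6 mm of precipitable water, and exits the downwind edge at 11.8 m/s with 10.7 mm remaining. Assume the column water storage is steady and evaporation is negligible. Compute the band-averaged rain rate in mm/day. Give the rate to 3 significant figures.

R ≈ 93.3 mm/day

Column moisture flux per unit crosswind length is F = V × PW.
Inflow: F_in = 13.8 × 17.6 = 242.88 mm·m/s
Outflow: F_out = 11.8 × 10.7 = 126.26 mm·m/s
Steady-state rate R = (F_in − F_out)/L = (242.88 − 126.26) / 108000 m = 1.080e-03 mm/s.
R = 1.080e-03 × 3600 × 24 = 93.3 mm/day.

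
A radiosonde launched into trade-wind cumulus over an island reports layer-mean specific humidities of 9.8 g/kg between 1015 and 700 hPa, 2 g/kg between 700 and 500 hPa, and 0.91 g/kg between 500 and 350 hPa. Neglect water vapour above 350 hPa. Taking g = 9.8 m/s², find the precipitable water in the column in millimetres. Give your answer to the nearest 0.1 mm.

Precipitable water is the column-integrated vapour mass per unit area: PW = (1/g) Σ q̄ Δp, with q in kg/kg and Δp in Pa (1 kg/m² of water = 1 mm).
Layer 1015–700 hPa: Δp = 315 hPa = 31500 Pa, q̄ = 0.0098 kg/kg → 0.0098 × 31500 / 9.8 = 31.50 mm
Layer 700–500 hPa: Δp = 200 hPa = 20000 Pa, q̄ = 0.002 kg/kg → 0.002 × 20000 / 9.8 = 4.08 mm
Layer 500–350 hPa: Δp = 150 hPa = 15000 Pa, q̄ = 0.00091 kg/kg → 0.00091 × 15000 / 9.8 = 1.39 mm
PW = 31.50 + 4.08 + 1.39 = 36.97 ≈ 37.0 mm.

PW ≈ 37.0 mm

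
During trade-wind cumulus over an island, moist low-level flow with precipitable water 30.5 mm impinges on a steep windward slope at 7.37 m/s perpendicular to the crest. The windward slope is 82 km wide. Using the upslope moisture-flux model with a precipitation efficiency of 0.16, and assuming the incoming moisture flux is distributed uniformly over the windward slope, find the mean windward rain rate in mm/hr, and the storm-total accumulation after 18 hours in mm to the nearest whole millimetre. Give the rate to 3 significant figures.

R ≈ 1.58 mm/hr; total ≈ 28 mm

Incoming column moisture flux per unit ridge length: F = V × PW = 7.37 × 30.5 = 224.785 mm·m/s.
Spread over the 82 km slope with efficiency ε = 0.16: R = ε·F/W = 0.16 × 224.785 / 82000 m = 4.386e-04 mm/s.
R = 4.386e-04 × 3600 = 1.58 mm/hr.
Over 18 h: total = 1.58 × 18 = 28.44 ≈ 28 mm.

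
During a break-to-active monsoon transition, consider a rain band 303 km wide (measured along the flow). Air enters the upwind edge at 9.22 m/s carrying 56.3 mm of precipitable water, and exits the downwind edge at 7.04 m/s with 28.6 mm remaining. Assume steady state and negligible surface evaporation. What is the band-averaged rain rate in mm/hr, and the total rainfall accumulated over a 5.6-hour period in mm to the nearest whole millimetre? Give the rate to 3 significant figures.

Column moisture flux per unit crosswind length is F = V × PW.
Inflow: F_in = 9.22 × 56.3 = 519.086 mm·m/s
Outflow: F_out = 7.04 × 28.6 = 201.344 mm·m/s
Steady-state rate R = (F_in − F_out)/L = (519.086 − 201.344) / 303000 m = 1.049e-03 mm/s.
R = 1.049e-03 × 3600 = 3.78 mm/hr.
Over 5.6 h: total = 3.78 × 5.6 = 21.168 ≈ 21 mm.

R ≈ 3.78 mm/hr; total ≈ 21 mm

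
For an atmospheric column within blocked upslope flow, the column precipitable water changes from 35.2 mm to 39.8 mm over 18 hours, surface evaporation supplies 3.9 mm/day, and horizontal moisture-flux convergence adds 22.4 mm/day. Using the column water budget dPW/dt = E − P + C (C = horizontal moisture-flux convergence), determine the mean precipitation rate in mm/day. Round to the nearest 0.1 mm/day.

P ≈ 20.2 mm/day

dPW/dt = (39.8 − 35.2) mm / (18/24 day) = +6.133 mm/day.
P = E + C − dPW/dt = 3.9 + (22.4) − (+6.133) = 20.2 mm/day.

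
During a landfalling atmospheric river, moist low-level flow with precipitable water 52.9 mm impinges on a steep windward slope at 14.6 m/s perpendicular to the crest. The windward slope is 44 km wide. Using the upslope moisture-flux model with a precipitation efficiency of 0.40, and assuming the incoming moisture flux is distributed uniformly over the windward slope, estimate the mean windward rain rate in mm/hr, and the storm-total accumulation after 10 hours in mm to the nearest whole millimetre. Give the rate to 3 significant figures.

Incoming column moisture flux per unit ridge length: F = V × PW = 14.6 × 52.9 = 772.34 mm·m/s.
Spread over the 44 km slope with efficiency ε = 0.40: R = ε·F/W = 0.40 × 772.34 / 44000 m = 7.021e-03 mm/s.
R = 7.021e-03 × 3600 = 25.3 mm/hr.
Over 10 h: total = 25.3 × 10 = 253 mm.

R ≈ 25.3 mm/hr; total ≈ 253 mm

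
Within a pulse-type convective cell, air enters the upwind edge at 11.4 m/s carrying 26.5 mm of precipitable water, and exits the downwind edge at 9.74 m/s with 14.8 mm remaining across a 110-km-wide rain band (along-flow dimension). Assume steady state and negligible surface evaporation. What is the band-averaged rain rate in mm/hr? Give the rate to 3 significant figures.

R ≈ 5.17 mm/hr

Column moisture flux per unit crosswind length is F = V × PW.
Inflow: F_in = 11.4 × 26.5 = 302.1 mm·m/s
Outflow: F_out = 9.74 × 14.8 = 144.152 mm·m/s
Steady-state rate R = (F_in − F_out)/L = (302.1 − 144.152) / 110000 m = 1.436e-03 mm/s.
R = 1.436e-03 × 3600 = 5.17 mm/hr.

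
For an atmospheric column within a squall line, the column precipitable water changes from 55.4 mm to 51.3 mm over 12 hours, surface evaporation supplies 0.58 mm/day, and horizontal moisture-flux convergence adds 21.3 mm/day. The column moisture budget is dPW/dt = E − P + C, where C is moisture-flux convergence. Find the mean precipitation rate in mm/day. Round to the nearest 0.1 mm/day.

P ≈ 30.1 mm/day

dPW/dt = (51.3 − 55.4) mm / (12/24 day) = -8.200 mm/day.
P = E + C − dPW/dt = 0.58 + (21.3) − (-8.200) = 30.1 mm/day.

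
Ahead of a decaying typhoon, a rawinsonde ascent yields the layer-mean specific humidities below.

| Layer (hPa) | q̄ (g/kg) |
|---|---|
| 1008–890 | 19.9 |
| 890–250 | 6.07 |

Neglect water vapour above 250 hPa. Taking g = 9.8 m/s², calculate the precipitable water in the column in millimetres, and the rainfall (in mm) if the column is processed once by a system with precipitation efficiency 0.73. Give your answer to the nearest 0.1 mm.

PW ≈ 63.6 mm; rainfall ≈ 46.4 mm

Precipitable water is the column-integrated vapour mass per unit area: PW = (1/g) Σ q̄ Δp, with q in kg/kg and Δp in Pa (1 kg/m² of water = 1 mm).
Layer 1008–890 hPa: Δp = 118 hPa = 11800 Pa, q̄ = 0.0199 kg/kg → 0.0199 × 11800 / 9.8 = 23.96 mm
Layer 890–250 hPa: Δp = 640 hPa = 64000 Pa, q̄ = 0.00607 kg/kg → 0.00607 × 64000 / 9.8 = 39.64 mm
PW = 23.96 + 39.64 = 63.60 ≈ 63.6 mm.
Rainfall = ε × PW = 0.73 × 63.6 = 46.4 mm.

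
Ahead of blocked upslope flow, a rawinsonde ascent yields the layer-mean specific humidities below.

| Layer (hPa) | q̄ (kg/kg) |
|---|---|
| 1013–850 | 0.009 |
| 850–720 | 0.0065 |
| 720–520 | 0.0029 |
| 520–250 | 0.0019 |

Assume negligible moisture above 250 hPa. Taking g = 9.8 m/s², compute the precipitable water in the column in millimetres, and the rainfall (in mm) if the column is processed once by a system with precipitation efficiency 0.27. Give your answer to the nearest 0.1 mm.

Precipitable water is the column-integrated vapour mass per unit area: PW = (1/g) Σ q̄ Δp, with q in kg/kg and Δp in Pa (1 kg/m² of water = 1 mm).
Layer 1013–850 hPa: Δp = 163 hPa = 16300 Pa, q̄ = 0.009 kg/kg → 0.009 × 16300 / 9.8 = 14.97 mm
Layer 850–720 hPa: Δp = 130 hPa = 13000 Pa, q̄ = 0.0065 kg/kg → 0.0065 × 13000 / 9.8 = 8.62 mm
Layer 720–520 hPa: Δp = 200 hPa = 20000 Pa, q̄ = 0.0029 kg/kg → 0.0029 × 20000 / 9.8 = 5.92 mm
Layer 520–250 hPa: Δp = 270 hPa = 27000 Pa, q̄ = 0.0019 kg/kg → 0.0019 × 27000 / 9.8 = 5.23 mm
PW = 14.97 + 8.62 + 5.92 + 5.23 = 34.74 ≈ 34.7 mm.
Rainfall = ε × PW = 0.27 × 34.7 = 9.4 mm.

PW ≈ 34.7 mm; rainfall ≈ 9.4 mm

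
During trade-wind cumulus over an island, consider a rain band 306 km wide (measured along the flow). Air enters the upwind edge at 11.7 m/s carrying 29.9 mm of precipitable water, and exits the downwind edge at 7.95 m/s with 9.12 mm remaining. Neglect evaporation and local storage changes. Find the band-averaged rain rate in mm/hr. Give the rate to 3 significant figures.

Column moisture flux per unit crosswind length is F = V × PW.
Inflow: F_in = 11.7 × 29.9 = 349.83 mm·m/s
Outflow: F_out = 7.95 × 9.12 = 72.504 mm·m/s
Steady-state rate R = (F_in − F_out)/L = (349.83 − 72.504) / 306000 m = 9.063e-04 mm/s.
R = 9.063e-04 × 3600 = 3.26 mm/hr.

R ≈ 3.26 mm/hr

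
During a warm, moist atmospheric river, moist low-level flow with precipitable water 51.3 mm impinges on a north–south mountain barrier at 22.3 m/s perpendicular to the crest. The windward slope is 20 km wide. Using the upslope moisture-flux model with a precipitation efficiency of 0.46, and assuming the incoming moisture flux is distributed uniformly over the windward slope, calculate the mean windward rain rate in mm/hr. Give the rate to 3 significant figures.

R ≈ 94.7 mm/hr

Incoming column moisture flux per unit ridge length: F = V × PW = 22.3 × 51.3 = 1143.99 mm·m/s.
Spread over the 20 km slope with efficiency ε = 0.46: R = ε·F/W = 0.46 × 1143.99 / 20000 m = 2.631e-02 mm/s.
R = 2.631e-02 × 3600 = 94.7 mm/hr.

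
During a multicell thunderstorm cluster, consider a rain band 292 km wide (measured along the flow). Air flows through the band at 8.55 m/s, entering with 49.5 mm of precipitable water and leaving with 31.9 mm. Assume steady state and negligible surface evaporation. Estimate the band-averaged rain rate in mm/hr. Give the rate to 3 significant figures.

R ≈ 1.86 mm/hr

Column moisture flux per unit crosswind length is F = V × PW.
Inflow: F_in = 8.55 × 49.5 = 423.225 mm·m/s
Outflow: F_out = 8.55 × 31.9 = 272.745 mm·m/s
Steady-state rate R = (F_in − F_out)/L = (423.225 − 272.745) / 292000 m = 5.153e-04 mm/s.
R = 5.153e-04 × 3600 = 1.86 mm/hr.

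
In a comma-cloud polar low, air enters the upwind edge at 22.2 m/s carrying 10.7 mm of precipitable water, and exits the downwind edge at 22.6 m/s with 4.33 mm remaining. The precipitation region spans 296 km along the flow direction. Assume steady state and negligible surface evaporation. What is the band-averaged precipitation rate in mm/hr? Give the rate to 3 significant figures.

Column moisture flux per unit crosswind length is F = V × PW.
Inflow: F_in = 22.2 × 10.7 = 237.54 mm·m/s
Outflow: F_out = 22.6 × 4.33 = 97.858 mm·m/s
Steady-state rate R = (F_in − F_out)/L = (237.54 − 97.858) / 296000 m = 4.719e-04 mm/s.
R = 4.719e-04 × 3600 = 1.70 mm/hr.

R ≈ 1.70 mm/hr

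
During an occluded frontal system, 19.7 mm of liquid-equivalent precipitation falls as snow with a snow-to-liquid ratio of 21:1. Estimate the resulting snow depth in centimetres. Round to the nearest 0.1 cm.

snow depth ≈ 41.4 cm

Snow depth = liquid × ratio = 19.7 mm × 21 = 413.7 mm = 41.4 cm.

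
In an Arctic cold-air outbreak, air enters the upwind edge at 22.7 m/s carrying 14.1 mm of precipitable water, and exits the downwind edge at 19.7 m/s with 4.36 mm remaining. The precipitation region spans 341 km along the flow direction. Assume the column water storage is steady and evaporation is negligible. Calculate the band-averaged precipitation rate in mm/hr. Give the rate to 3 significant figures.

Column moisture flux per unit crosswind length is F = V × PW.
Inflow: F_in = 22.7 × 14.1 = 320.07 mm·m/s
Outflow: F_out = 19.7 × 4.36 = 85.892 mm·m/s
Steady-state rate R = (F_in − F_out)/L = (320.07 − 85.892) / 341000 m = 6.867e-04 mm/s.
R = 6.867e-04 × 3600 = 2.47 mm/hr.

R ≈ 2.47 mm/hr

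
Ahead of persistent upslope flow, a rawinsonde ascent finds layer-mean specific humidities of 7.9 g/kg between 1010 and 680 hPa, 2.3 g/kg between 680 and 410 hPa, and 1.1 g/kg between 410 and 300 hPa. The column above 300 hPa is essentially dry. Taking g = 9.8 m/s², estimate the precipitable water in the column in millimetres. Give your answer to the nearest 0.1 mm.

PW ≈ 34.2 mm

Precipitable water is the column-integrated vapour mass per unit area: PW = (1/g) Σ q̄ Δp, with q in kg/kg and Δp in Pa (1 kg/m² of water = 1 mm).
Layer 1010–680 hPa: Δp = 330 hPa = 33000 Pa, q̄ = 0.0079 kg/kg → 0.0079 × 33000 / 9.8 = 26.60 mm
Layer 680–410 hPa: Δp = 270 hPa = 27000 Pa, q̄ = 0.0023 kg/kg → 0.0023 × 27000 / 9.8 = 6.34 mm
Layer 410–300 hPa: Δp = 110 hPa = 11000 Pa, q̄ = 0.0011 kg/kg → 0.0011 × 11000 / 9.8 = 1.23 mm
PW = 26.60 + 6.34 + 1.23 = 34.17 ≈ 34.2 mm.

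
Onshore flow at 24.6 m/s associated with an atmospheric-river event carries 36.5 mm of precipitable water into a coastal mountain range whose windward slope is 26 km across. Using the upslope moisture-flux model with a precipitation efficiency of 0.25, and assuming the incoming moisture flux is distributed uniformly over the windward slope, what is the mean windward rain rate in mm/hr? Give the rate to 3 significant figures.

Incoming column moisture flux per unit ridge length: F = V × PW = 24.6 × 36.5 = 897.9 mm·m/s.
Spread over the 26 km slope with efficiency ε = 0.25: R = ε·F/W = 0.25 × 897.9 / 26000 m = 8.634e-03 mm/s.
R = 8.634e-03 × 3600 = 31.1 mm/hr.

R ≈ 31.1 mm/hr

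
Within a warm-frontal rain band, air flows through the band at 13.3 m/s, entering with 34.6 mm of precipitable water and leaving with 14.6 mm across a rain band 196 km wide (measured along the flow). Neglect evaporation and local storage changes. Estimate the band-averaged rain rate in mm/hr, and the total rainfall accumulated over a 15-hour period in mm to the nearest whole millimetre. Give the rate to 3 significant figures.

Column moisture flux per unit crosswind length is F = V × PW.
Inflow: F_in = 13.3 × 34.6 = 460.18 mm·m/s
Outflow: F_out = 13.3 × 14.6 = 194.18 mm·m/s
Steady-state rate R = (F_in − F_out)/L = (460.18 − 194.18) / 196000 m = 1.357e-03 mm/s.
R = 1.357e-03 × 3600 = 4.89 mm/hr.
Over 15 h: total = 4.89 × 15 = 73.35 ≈ 73 mm.

R ≈ 4.89 mm/hr; total ≈ 73 mm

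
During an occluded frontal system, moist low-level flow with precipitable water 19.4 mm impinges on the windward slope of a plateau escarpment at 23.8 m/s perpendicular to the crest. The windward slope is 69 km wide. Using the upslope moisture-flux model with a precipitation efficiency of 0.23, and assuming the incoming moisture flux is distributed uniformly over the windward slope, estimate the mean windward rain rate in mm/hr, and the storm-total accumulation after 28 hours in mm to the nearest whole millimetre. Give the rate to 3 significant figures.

R ≈ 5.54 mm/hr; total ≈ 155 mm

Incoming column moisture flux per unit ridge length: F = V × PW = 23.8 × 19.4 = 461.72 mm·m/s.
Spread over the 69 km slope with efficiency ε = 0.23: R = ε·F/W = 0.23 × 461.72 / 69000 m = 1.539e-03 mm/s.
R = 1.539e-03 × 3600 = 5.54 mm/hr.
Over 28 h: total = 5.54 × 28 = 155.12 ≈ 155 mm.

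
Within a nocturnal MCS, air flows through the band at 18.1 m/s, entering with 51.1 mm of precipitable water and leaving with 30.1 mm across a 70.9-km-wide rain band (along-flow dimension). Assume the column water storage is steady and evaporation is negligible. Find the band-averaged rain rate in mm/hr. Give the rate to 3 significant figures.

Column moisture flux per unit crosswind length is F = V × PW.
Inflow: F_in = 18.1 × 51.1 = 924.91 mm·m/s
Outflow: F_out = 18.1 × 30.1 = 544.81 mm·m/s
Steady-state rate R = (F_in − F_out)/L = (924.91 − 544.81) / 70900 m = 5.361e-03 mm/s.
R = 5.361e-03 × 3600 = 19.3 mm/hr.

R ≈ 19.3 mm/hr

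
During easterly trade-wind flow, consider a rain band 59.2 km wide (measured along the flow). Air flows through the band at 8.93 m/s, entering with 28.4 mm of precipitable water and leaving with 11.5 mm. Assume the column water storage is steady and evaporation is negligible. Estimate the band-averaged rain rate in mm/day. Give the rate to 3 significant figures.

R ≈ 220 mm/day

Column moisture flux per unit crosswind length is F = V × PW.
Inflow: F_in = 8.93 × 28.4 = 253.612 mm·m/s
Outflow: F_out = 8.93 × 11.5 = 102.695 mm·m/s
Steady-state rate R = (F_in − F_out)/L = (253.612 − 102.695) / 59200 m = 2.549e-03 mm/s.
R = 2.549e-03 × 3600 × 24 = 220 mm/day.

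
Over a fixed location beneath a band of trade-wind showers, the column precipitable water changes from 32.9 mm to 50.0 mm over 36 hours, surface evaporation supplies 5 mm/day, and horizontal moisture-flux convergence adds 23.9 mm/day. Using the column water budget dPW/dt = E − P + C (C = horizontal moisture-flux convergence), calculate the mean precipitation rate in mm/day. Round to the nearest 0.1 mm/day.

P ≈ 17.5 mm/day

dPW/dt = (50.0 − 32.9) mm / (36/24 day) = +11.400 mm/day.
P = E + C − dPW/dt = 5 + (23.9) − (+11.400) = 17.5 mm/day.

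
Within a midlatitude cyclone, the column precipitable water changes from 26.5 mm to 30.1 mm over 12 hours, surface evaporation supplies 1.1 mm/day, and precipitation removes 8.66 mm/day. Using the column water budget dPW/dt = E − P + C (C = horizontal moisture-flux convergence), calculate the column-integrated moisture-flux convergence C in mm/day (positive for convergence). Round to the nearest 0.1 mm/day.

C ≈ 14.8 mm/day

dPW/dt = (30.1 − 26.5) mm / (12/24 day) = +7.200 mm/day.
C = dPW/dt − E + P = (+7.200) − 1.1 + 8.66 = 14.8 mm/day.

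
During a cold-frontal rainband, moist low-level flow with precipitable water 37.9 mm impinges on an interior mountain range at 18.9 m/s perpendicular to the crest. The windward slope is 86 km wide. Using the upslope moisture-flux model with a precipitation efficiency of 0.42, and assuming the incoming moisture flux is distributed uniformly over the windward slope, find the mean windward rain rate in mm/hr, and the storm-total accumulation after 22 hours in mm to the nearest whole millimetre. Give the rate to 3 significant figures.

R ≈ 12.6 mm/hr; total ≈ 277 mm

Incoming column moisture flux per unit ridge length: F = V × PW = 18.9 × 37.9 = 716.31 mm·m/s.
Spread over the 86 km slope with efficiency ε = 0.42: R = ε·F/W = 0.42 × 716.31 / 86000 m = 3.498e-03 mm/s.
R = 3.498e-03 × 3600 = 12.6 mm/hr.
Over 22 h: total = 12.6 × 22 = 277.2 ≈ 277 mm.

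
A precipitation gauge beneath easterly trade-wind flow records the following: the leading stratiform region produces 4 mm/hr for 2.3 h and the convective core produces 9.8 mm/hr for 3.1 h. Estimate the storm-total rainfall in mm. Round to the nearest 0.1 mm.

Total = Σ Rᵢ Δtᵢ = 4 × 2.3 + 9.8 × 3.1
      = 9.2 + 30.38 = 39.6 mm.

total ≈ 39.6 mm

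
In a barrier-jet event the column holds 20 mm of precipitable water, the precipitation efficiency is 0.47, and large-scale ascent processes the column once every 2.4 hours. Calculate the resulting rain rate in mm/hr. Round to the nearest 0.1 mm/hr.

Each overturning extracts ε × PW = 0.47 × 20 = 9.4 mm.
Rate = ε·PW / τ = 9.4 / 2.4 h = 3.9 mm/hr.

R ≈ 3.9 mm/hr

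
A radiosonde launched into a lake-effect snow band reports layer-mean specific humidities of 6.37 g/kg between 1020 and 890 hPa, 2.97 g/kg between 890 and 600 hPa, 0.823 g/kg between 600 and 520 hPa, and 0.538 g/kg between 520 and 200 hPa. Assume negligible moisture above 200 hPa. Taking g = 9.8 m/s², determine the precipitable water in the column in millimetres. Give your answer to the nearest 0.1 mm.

PW ≈ 19.7 mm

Precipitable water is the column-integrated vapour mass per unit area: PW = (1/g) Σ q̄ Δp, with q in kg/kg and Δp in Pa (1 kg/m² of water = 1 mm).
Layer 1020–890 hPa: Δp = 130 hPa = 13000 Pa, q̄ = 0.00637 kg/kg → 0.00637 × 13000 / 9.8 = 8.45 mm
Layer 890–600 hPa: Δp = 290 hPa = 29000 Pa, q̄ = 0.00297 kg/kg → 0.00297 × 29000 / 9.8 = 8.79 mm
Layer 600–520 hPa: Δp = 80 hPa = 8000 Pa, q̄ = 0.000823 kg/kg → 0.000823 × 8000 / 9.8 = 0.67 mm
Layer 520–200 hPa: Δp = 320 hPa = 32000 Pa, q̄ = 0.000538 kg/kg → 0.000538 × 32000 / 9.8 = 1.76 mm
PW = 8.45 + 8.79 + 0.67 + 1.76 = 19.67 ≈ 19.7 mm.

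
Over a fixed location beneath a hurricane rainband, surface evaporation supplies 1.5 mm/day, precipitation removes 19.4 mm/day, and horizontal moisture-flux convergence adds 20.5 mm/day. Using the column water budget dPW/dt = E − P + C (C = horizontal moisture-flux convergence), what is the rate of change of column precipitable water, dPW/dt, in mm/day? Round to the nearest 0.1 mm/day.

dPW/dt = E − P + C = 1.5 − 19.4 + (20.5) = 2.6 mm/day.

dPW/dt ≈ 2.6 mm/day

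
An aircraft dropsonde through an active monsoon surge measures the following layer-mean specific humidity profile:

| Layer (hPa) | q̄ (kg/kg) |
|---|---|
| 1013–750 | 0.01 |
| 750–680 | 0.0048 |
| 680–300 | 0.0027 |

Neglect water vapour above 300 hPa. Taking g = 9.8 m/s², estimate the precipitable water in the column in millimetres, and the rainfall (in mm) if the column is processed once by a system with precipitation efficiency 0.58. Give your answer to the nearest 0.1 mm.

PW ≈ 40.7 mm; rainfall ≈ 23.6 mm

Precipitable water is the column-integrated vapour mass per unit area: PW = (1/g) Σ q̄ Δp, with q in kg/kg and Δp in Pa (1 kg/m² of water = 1 mm).
Layer 1013–750 hPa: Δp = 263 hPa = 26300 Pa, q̄ = 0.01 kg/kg → 0.01 × 26300 / 9.8 = 26.84 mm
Layer 750–680 hPa: Δp = 70 hPa = 7000 Pa, q̄ = 0.0048 kg/kg → 0.0048 × 7000 / 9.8 = 3.43 mm
Layer 680–300 hPa: Δp = 380 hPa = 38000 Pa, q̄ = 0.0027 kg/kg → 0.0027 × 38000 / 9.8 = 10.47 mm
PW = 26.84 + 3.43 + 10.47 = 40.74 ≈ 40.7 mm.
Rainfall = ε × PW = 0.58 × 40.7 = 23.6 mm.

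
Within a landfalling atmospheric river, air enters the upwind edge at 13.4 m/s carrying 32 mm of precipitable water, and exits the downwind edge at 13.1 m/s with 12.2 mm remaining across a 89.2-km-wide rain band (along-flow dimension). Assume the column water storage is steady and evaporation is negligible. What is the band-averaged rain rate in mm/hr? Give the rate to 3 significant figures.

Column moisture flux per unit crosswind length is F = V × PW.
Inflow: F_in = 13.4 × 32 = 428.8 mm·m/s
Outflow: F_out = 13.1 × 12.2 = 159.82 mm·m/s
Steady-state rate R = (F_in − F_out)/L = (428.8 − 159.82) / 89200 m = 3.015e-03 mm/s.
R = 3.015e-03 × 3600 = 10.9 mm/hr.

R ≈ 10.9 mm/hr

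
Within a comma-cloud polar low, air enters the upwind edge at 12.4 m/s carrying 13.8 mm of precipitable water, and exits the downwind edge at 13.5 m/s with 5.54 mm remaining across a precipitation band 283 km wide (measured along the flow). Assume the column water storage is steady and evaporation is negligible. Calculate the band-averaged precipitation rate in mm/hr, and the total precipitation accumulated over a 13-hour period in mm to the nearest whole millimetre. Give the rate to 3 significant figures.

R ≈ 1.23 mm/hr; total ≈ 16 mm

Column moisture flux per unit crosswind length is F = V × PW.
Inflow: F_in = 12.4 × 13.8 = 171.12 mm·m/s
Outflow: F_out = 13.5 × 5.54 = 74.79 mm·m/s
Steady-state rate R = (F_in − F_out)/L = (171.12 − 74.79) / 283000 m = 3.404e-04 mm/s.
R = 3.404e-04 × 3600 = 1.23 mm/hr.
Over 13 h: total = 1.23 × 13 = 15.99 ≈ 16 mm.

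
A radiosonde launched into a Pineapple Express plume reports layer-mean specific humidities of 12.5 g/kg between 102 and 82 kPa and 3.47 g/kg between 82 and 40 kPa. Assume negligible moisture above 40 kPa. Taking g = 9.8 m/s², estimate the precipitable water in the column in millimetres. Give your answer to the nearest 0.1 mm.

Precipitable water is the column-integrated vapour mass per unit area: PW = (1/g) Σ q̄ Δp, with q in kg/kg and Δp in Pa (1 kg/m² of water = 1 mm).
Layer 102–82 kPa: Δp = 200 hPa = 20000 Pa, q̄ = 0.0125 kg/kg → 0.0125 × 20000 / 9.8 = 25.51 mm
Layer 82–40 kPa: Δp = 420 hPa = 42000 Pa, q̄ = 0.00347 kg/kg → 0.00347 × 42000 / 9.8 = 14.87 mm
PW = 25.51 + 14.87 = 40.38 ≈ 40.4 mm.

PW ≈ 40.4 mm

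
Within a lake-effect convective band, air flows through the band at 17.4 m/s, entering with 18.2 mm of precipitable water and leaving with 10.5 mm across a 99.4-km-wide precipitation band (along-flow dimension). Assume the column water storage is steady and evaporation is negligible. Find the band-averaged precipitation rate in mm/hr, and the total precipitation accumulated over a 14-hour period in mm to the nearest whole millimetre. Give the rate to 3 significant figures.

R ≈ 4.85 mm/hr; total ≈ 68 mm

Column moisture flux per unit crosswind length is F = V × PW.
Inflow: F_in = 17.4 × 18.2 = 316.68 mm·m/s
Outflow: F_out = 17.4 × 10.5 = 182.7 mm·m/s
Steady-state rate R = (F_in − F_out)/L = (316.68 − 182.7) / 99400 m = 1.348e-03 mm/s.
R = 1.348e-03 × 3600 = 4.85 mm/hr.
Over 14 h: total = 4.85 × 14 = 67.9 ≈ 68 mm.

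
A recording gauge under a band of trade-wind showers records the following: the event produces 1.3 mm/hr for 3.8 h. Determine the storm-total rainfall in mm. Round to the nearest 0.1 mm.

total ≈ 4.9 mm

Total = Σ Rᵢ Δtᵢ = 1.3 × 3.8
      = 4.94 = 4.9 mm.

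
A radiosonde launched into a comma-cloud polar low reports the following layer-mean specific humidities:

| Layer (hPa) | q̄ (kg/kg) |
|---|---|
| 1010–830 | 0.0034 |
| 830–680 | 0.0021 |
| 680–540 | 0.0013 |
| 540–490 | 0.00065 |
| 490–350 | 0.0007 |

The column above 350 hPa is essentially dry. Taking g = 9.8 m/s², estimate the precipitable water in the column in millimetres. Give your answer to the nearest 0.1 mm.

Precipitable water is the column-integrated vapour mass per unit area: PW = (1/g) Σ q̄ Δp, with q in kg/kg and Δp in Pa (1 kg/m² of water = 1 mm).
Layer 1010–830 hPa: Δp = 180 hPa = 18000 Pa, q̄ = 0.0034 kg/kg → 0.0034 × 18000 / 9.8 = 6.24 mm
Layer 830–680 hPa: Δp = 150 hPa = 15000 Pa, q̄ = 0.0021 kg/kg → 0.0021 × 15000 / 9.8 = 3.21 mm
Layer 680–540 hPa: Δp = 140 hPa = 14000 Pa, q̄ = 0.0013 kg/kg → 0.0013 × 14000 / 9.8 = 1.86 mm
Layer 540–490 hPa: Δp = 50 hPa = 5000 Pa, q̄ = 0.00065 kg/kg → 0.00065 × 5000 / 9.8 = 0.33 mm
Layer 490–350 hPa: Δp = 140 hPa = 14000 Pa, q̄ = 0.0007 kg/kg → 0.0007 × 14000 / 9.8 = 1.00 mm
PW = 6.24 + 3.21 + 1.86 + 0.33 + 1.00 = 12.64 ≈ 12.6 mm.

PW ≈ 12.6 mm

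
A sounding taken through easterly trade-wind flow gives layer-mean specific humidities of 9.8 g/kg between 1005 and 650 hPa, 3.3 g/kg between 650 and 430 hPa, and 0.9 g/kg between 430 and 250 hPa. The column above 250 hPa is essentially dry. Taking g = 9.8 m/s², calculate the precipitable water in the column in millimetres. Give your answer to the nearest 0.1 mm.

PW ≈ 44.6 mm

Precipitable water is the column-integrated vapour mass per unit area: PW = (1/g) Σ q̄ Δp, with q in kg/kg and Δp in Pa (1 kg/m² of water = 1 mm).
Layer 1005–650 hPa: Δp = 355 hPa = 35500 Pa, q̄ = 0.0098 kg/kg → 0.0098 × 35500 / 9.8 = 35.50 mm
Layer 650–430 hPa: Δp = 220 hPa = 22000 Pa, q̄ = 0.0033 kg/kg → 0.0033 × 22000 / 9.8 = 7.41 mm
Layer 430–250 hPa: Δp = 180 hPa = 18000 Pa, q̄ = 0.0009 kg/kg → 0.0009 × 18000 / 9.8 = 1.65 mm
PW = 35.50 + 7.41 + 1.65 = 44.56 ≈ 44.6 mm.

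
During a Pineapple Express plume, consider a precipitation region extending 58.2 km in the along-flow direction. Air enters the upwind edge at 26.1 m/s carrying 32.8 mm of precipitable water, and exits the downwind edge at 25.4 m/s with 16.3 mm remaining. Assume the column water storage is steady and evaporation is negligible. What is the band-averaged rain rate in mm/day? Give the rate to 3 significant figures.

R ≈ 656 mm/day

Column moisture flux per unit crosswind length is F = V × PW.
Inflow: F_in = 26.1 × 32.8 = 856.08 mm·m/s
Outflow: F_out = 25.4 × 16.3 = 414.02 mm·m/s
Steady-state rate R = (F_in − F_out)/L = (856.08 − 414.02) / 58200 m = 7.596e-03 mm/s.
R = 7.596e-03 × 3600 × 24 = 656 mm/day.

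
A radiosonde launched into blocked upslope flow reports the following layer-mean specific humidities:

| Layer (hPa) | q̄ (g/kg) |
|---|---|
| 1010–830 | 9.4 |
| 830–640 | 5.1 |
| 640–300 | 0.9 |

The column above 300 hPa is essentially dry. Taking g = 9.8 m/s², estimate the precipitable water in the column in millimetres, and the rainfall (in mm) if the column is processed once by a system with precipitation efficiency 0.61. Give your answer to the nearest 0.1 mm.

PW ≈ 30.3 mm; rainfall ≈ 18.5 mm

Precipitable water is the column-integrated vapour mass per unit area: PW = (1/g) Σ q̄ Δp, with q in kg/kg and Δp in Pa (1 kg/m² of water = 1 mm).
Layer 1010–830 hPa: Δp = 180 hPa = 18000 Pa, q̄ = 0.0094 kg/kg → 0.0094 × 18000 / 9.8 = 17.27 mm
Layer 830–640 hPa: Δp = 190 hPa = 19000 Pa, q̄ = 0.0051 kg/kg → 0.0051 × 19000 / 9.8 = 9.89 mm
Layer 640–300 hPa: Δp = 340 hPa = 34000 Pa, q̄ = 0.0009 kg/kg → 0.0009 × 34000 / 9.8 = 3.12 mm
PW = 17.27 + 9.89 + 3.12 = 30.28 ≈ 30.3 mm.
Rainfall = ε × PW = 0.61 × 30.3 = 18.5 mm.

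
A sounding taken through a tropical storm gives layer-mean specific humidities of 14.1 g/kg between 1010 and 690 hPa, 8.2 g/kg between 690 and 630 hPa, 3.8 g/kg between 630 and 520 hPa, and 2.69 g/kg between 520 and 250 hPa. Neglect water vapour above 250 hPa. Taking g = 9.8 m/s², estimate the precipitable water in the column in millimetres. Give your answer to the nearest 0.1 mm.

PW ≈ 62.7 mm

Precipitable water is the column-integrated vapour mass per unit area: PW = (1/g) Σ q̄ Δp, with q in kg/kg and Δp in Pa (1 kg/m² of water = 1 mm).
Layer 1010–690 hPa: Δp = 320 hPa = 32000 Pa, q̄ = 0.0141 kg/kg → 0.0141 × 32000 / 9.8 = 46.04 mm
Layer 690–630 hPa: Δp = 60 hPa = 6000 Pa, q̄ = 0.0082 kg/kg → 0.0082 × 6000 / 9.8 = 5.02 mm
Layer 630–520 hPa: Δp = 110 hPa = 11000 Pa, q̄ = 0.0038 kg/kg → 0.0038 × 11000 / 9.8 = 4.27 mm
Layer 520–250 hPa: Δp = 270 hPa = 27000 Pa, q̄ = 0.00269 kg/kg → 0.00269 × 27000 / 9.8 = 7.41 mm
PW = 46.04 + 5.02 + 4.27 + 7.41 = 62.74 ≈ 62.7 mm.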